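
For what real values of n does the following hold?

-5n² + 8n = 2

n = 0.3101 or n = 1.2899

Rearrange to standard form: -5n² + 8n - 2 = 0.
Discriminant: (8)² − 4·(-5)·(-2) = 24.
Quadratic formula: n = (-8 ± √24) / (-10).
So n = 4/5 - √(6)/5 ≈ 0.3101 or n = √(6)/5 + 4/5 ≈ 1.2899.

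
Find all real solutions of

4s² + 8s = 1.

s = -2.118 or s = 0.118

Rearrange to standard form: 4s² + 8s - 1 = 0.
Discriminant: (8)² − 4·4·(-1) = 80.
Quadratic formula: s = (-8 ± √80) / 8.
So s = -1 + √(5)/2 ≈ 0.118 or s = -√(5)/2 - 1 ≈ -2.118.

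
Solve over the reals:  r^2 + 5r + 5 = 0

Discriminant: (5)^2 - 4*1*5 = 5.
Quadratic formula: r = (-5 +/- sqrt(5)) / 2.
So r = -5/2 + sqrt(5)/2 ~= -1.382 or r = -5/2 - sqrt(5)/2 ~= -3.618.

r = -3.618 or r = -1.382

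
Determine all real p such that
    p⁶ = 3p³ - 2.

Let u = p³. The equation becomes u² - 3u + 2 = 0.
Factor: (u - 2)(u - 1) = 0, so u = 2 or u = 1.
p³ = 2 gives p = ∛(2) ≈ 1.2599.
p³ = 1 gives p = 1.

p = 1 or p = 1.2599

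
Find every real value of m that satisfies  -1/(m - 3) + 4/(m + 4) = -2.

Multiply both sides by (m - 3)(m + 4):
-(m + 4) + 4(m - 3) = -2(m - 3)(m + 4).
Expand and collect terms: -2m² - 5m + 40 = 0.
By the quadratic formula, m = (5 ± √345) / -4, so m ≈ -5.8935 or m ≈ 3.3935.
Neither value makes a denominator zero (m ≠ 3, m ≠ -4), so both are valid.

m = -5.8935 or m = 3.3935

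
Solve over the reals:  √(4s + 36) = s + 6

Square both sides: 4s + 36 = (s + 6)².
Expand and rearrange: s² + 8s = 0.
Solving gives s = 0 or s = -8.
Check each candidate in the original equation:
  s = 0: √(36) = 6, while s + 6 = 6 — valid.
  s = -8: √(4) = 2, while s + 6 = -2 — extraneous.

s = 0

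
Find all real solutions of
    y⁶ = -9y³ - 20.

Let u = y³. The equation becomes u² + 9u + 20 = 0.
Factor: (u + 4)(u + 5) = 0, so u = -4 or u = -5.
y³ = -4 gives y = -∛(4) ≈ -1.5874.
y³ = -5 gives y = -∛(5) ≈ -1.71.

y = -1.71 or y = -1.5874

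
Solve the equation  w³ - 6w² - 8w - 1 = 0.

Possible rational roots are divisors of -1. Testing w = -1 gives 0, so (w + 1) is a factor.
Divide: w³ - 6w² - 8w - 1 = (w + 1)(w² - 7w - 1).
Apply the quadratic formula to w² - 7w - 1 = 0: w = (7 ± √53)/2, i.e. w ≈ 7.1401 or w ≈ -0.1401.

w = -1 or w = -0.1401 or w = 7.1401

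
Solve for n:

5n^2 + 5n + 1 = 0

n = -0.7236 or n = -0.2764

Discriminant: (5)^2 - 4*5*1 = 5.
Quadratic formula: n = (-5 +/- sqrt(5)) / 10.
So n = -1/2 + sqrt(5)/10 ~= -0.2764 or n = -1/2 - sqrt(5)/10 ~= -0.7236.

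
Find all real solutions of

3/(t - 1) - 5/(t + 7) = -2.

Multiply both sides by (t - 1)(t + 7):
3(t + 7) - 5(t - 1) = -2(t - 1)(t + 7).
Expand and collect terms: -2t² - 10t - 12 = 0.
Factor or apply the quadratic formula: t = -3 or t = -2.
Neither value makes a denominator zero (t ≠ 1, t ≠ -7), so both are valid.

t = -3 or t = -2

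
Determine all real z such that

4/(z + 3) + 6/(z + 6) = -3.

Multiply both sides by (z + 3)(z + 6):
4(z + 6) + 6(z + 3) = -3(z + 3)(z + 6).
Expand and collect terms: -3z² - 37z - 96 = 0.
By the quadratic formula, z = (37 ± √217) / -6, so z ≈ -8.6218 or z ≈ -3.7115.
Neither value makes a denominator zero (z ≠ -3, z ≠ -6), so both are valid.

z = -8.6218 or z = -3.7115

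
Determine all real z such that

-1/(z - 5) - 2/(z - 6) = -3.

Multiply both sides by (z - 5)(z - 6):
-(z - 6) - 2(z - 5) = -3(z - 5)(z - 6).
Expand and collect terms: -3z² + 36z - 106 = 0.
By the quadratic formula, z = (-36 ± √24) / -6, so z ≈ 5.1835 or z ≈ 6.8165.
Neither value makes a denominator zero (z ≠ 5, z ≠ 6), so both are valid.

z = 5.1835 or z = 6.8165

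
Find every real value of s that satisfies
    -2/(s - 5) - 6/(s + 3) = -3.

Multiply both sides by (s - 5)(s + 3):
-2(s + 3) - 6(s - 5) = -3(s - 5)(s + 3).
Expand and collect terms: -3s^2 + 14s + 21 = 0.
By the quadratic formula, s = (-14 +/- sqrt(448)) / -6, so s ~= -1.1943 or s ~= 5.861.
Neither value makes a denominator zero (s != 5, s != -3), so both are valid.

s = -1.1943 or s = 5.861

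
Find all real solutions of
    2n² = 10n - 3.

n = 0.3206 or n = 4.6794

Rearrange to standard form: 2n² - 10n + 3 = 0.
Discriminant: (-10)² − 4·2·3 = 76.
Quadratic formula: n = (10 ± √76) / 4.
So n = √(19)/2 + 5/2 ≈ 4.6794 or n = 5/2 - √(19)/2 ≈ 0.3206.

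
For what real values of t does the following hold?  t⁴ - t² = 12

t = -2 or t = 2

Let u = t². The equation becomes u² - u - 12 = 0.
Factor: (u + 3)(u - 4) = 0, so u = -3 or u = 4.
t² = -3 < 0 has no real solution.
t² = 4 gives t = ±2.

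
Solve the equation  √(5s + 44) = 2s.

Square both sides: 5s + 44 = (2s)².
Expand and rearrange: 4s² - 5s - 44 = 0.
Solving gives s = 4 or s = -2.75.
Check each candidate in the original equation:
  s = 4: √(64) = 8, while 2s = 8 — valid.
  s = -2.75: √(30.25) = 5.5, while 2s = -5.5 — extraneous.

s = 4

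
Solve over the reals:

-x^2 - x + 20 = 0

Factor: -1(x - 4)(x + 5) = 0.
So x = 4 or x = -5.

x = -5 or x = 4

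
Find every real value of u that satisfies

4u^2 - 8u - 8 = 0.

Discriminant: (-8)^2 - 4*4*(-8) = 192.
Quadratic formula: u = (8 +/- sqrt(192)) / 8.
So u = 1 + sqrt(3) ~= 2.7321 or u = 1 - sqrt(3) ~= -0.7321.

u = -0.7321 or u = 2.7321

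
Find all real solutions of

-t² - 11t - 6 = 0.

Discriminant: (-11)² − 4·(-1)·(-6) = 97.
Quadratic formula: t = (11 ± √97) / (-2).
So t = -11/2 - √(97)/2 ≈ -10.4244 or t = -11/2 + √(97)/2 ≈ -0.5756.

t = -10.4244 or t = -0.5756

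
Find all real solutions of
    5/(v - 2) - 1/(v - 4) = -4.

Multiply both sides by (v - 2)(v - 4):
5(v - 4) - (v - 2) = -4(v - 2)(v - 4).
Expand and collect terms: -4v² + 20v - 14 = 0.
By the quadratic formula, v = (-20 ± √176) / -8, so v ≈ 0.8417 or v ≈ 4.1583.
Neither value makes a denominator zero (v ≠ 2, v ≠ 4), so both are valid.

v = 0.8417 or v = 4.1583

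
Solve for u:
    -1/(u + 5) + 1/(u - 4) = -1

u = -3.8541 or u = 2.8541

Multiply both sides by (u + 5)(u - 4):
-(u - 4) + (u + 5) = -(u + 5)(u - 4).
Expand and collect terms: -u^2 - u + 11 = 0.
By the quadratic formula, u = (1 +/- sqrt(45)) / -2, so u ~= -3.8541 or u ~= 2.8541.
Neither value makes a denominator zero (u != -5, u != 4), so both are valid.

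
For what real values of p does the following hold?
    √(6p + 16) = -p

p = -2

Square both sides: 6p + 16 = (-p)².
Expand and rearrange: p² - 6p - 16 = 0.
Solving gives p = 8 or p = -2.
Check each candidate in the original equation:
  p = 8: √(64) = 8, while -p = -8 — extraneous.
  p = -2: √(4) = 2, while -p = 2 — valid.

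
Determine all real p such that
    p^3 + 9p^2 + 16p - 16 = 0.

p = -5.7016 or p = -4 or p = 0.7016

Possible rational roots are divisors of -16. Testing p = -4 gives 0, so (p + 4) is a factor.
Divide: p^3 + 9p^2 + 16p - 16 = (p + 4)(p^2 + 5p - 4).
Apply the quadratic formula to p^2 + 5p - 4 = 0: p = (-5 +/- sqrt(41))/2, i.e. p ~= 0.7016 or p ~= -5.7016.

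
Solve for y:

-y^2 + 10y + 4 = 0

Discriminant: (10)^2 - 4*(-1)*4 = 116.
Quadratic formula: y = (-10 +/- sqrt(116)) / (-2).
So y = 5 - sqrt(29) ~= -0.3852 or y = 5 + sqrt(29) ~= 10.3852.

y = -0.3852 or y = 10.3852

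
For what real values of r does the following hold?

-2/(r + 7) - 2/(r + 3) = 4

Multiply both sides by (r + 7)(r + 3):
-2(r + 3) - 2(r + 7) = 4(r + 7)(r + 3).
Expand and collect terms: 4r^2 + 44r + 104 = 0.
By the quadratic formula, r = (-44 +/- sqrt(272)) / 8, so r ~= -3.4384 or r ~= -7.5616.
Neither value makes a denominator zero (r != -7, r != -3), so both are valid.

r = -7.5616 or r = -3.4384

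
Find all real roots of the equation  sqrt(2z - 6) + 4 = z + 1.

z = 3 or z = 5

Isolate the radical: sqrt(2z - 6) = z - 3.
Square both sides: 2z - 6 = (z - 3)^2.
Expand and rearrange: z^2 - 8z + 15 = 0.
Solving gives z = 5 or z = 3.
Check each candidate in the original equation:
  z = 5: sqrt(4) = 2, while z - 3 = 2 — valid.
  z = 3: sqrt(0) = 0, while z - 3 = 0 — valid.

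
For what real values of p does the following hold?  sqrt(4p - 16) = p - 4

Square both sides: 4p - 16 = (p - 4)^2.
Expand and rearrange: p^2 - 12p + 32 = 0.
Solving gives p = 8 or p = 4.
Check each candidate in the original equation:
  p = 8: sqrt(16) = 4, while p - 4 = 4 — valid.
  p = 4: sqrt(0) = 0, while p - 4 = 0 — valid.

p = 4 or p = 8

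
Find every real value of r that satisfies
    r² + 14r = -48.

Bring every term to one side: r² + 14r + 48 = 0.
Factor: (r + 8)(r + 6) = 0.
So r = -8 or r = -6.

r = -8 or r = -6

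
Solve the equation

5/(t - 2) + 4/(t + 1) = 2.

Multiply both sides by (t - 2)(t + 1):
5(t + 1) + 4(t - 2) = 2(t - 2)(t + 1).
Expand and collect terms: 2t² - 11t - 1 = 0.
By the quadratic formula, t = (11 ± √129) / 4, so t ≈ 5.5895 or t ≈ -0.0895.
Neither value makes a denominator zero (t ≠ 2, t ≠ -1), so both are valid.

t = -0.0895 or t = 5.5895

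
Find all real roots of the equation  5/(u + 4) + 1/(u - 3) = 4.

Multiply both sides by (u + 4)(u - 3):
5(u - 3) + (u + 4) = 4(u + 4)(u - 3).
Expand and collect terms: 4u^2 - 2u - 37 = 0.
By the quadratic formula, u = (2 +/- sqrt(596)) / 8, so u ~= 3.3016 or u ~= -2.8016.
Neither value makes a denominator zero (u != -4, u != 3), so both are valid.

u = -2.8016 or u = 3.3016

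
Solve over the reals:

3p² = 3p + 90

p = -5 or p = 6

Bring every term to one side: 3p² - 3p - 90 = 0.
Factor: 3(p + 5)(p - 6) = 0.
So p = -5 or p = 6.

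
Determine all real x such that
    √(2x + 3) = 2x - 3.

Square both sides: 2x + 3 = (2x - 3)².
Expand and rearrange: 4x² - 14x + 6 = 0.
Solving gives x = 3 or x = 0.5.
Check each candidate in the original equation:
  x = 3: √(9) = 3, while 2x - 3 = 3 — valid.
  x = 0.5: √(4) = 2, while 2x - 3 = -2 — extraneous.

x = 3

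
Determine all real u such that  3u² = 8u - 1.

Rearrange to standard form: 3u² - 8u + 1 = 0.
Discriminant: (-8)² − 4·3·1 = 52.
Quadratic formula: u = (8 ± √52) / 6.
So u = √(13)/3 + 4/3 ≈ 2.5352 or u = 4/3 - √(13)/3 ≈ 0.1315.

u = 0.1315 or u = 2.5352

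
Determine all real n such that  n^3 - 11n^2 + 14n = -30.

n = -1.099 or n = 3 or n = 9.099

Rearrange: n^3 - 11n^2 + 14n + 30 = 0.
Possible rational roots are divisors of 30. Testing n = 3 gives 0, so (n - 3) is a factor.
Divide: n^3 - 11n^2 + 14n + 30 = (n - 3)(n^2 - 8n - 10).
Apply the quadratic formula to n^2 - 8n - 10 = 0: n = (8 +/- sqrt(104))/2, i.e. n ~= 9.099 or n ~= -1.099.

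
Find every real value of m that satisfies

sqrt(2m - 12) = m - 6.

m = 6 or m = 8

Square both sides: 2m - 12 = (m - 6)^2.
Expand and rearrange: m^2 - 14m + 48 = 0.
Solving gives m = 8 or m = 6.
Check each candidate in the original equation:
  m = 8: sqrt(4) = 2, while m - 6 = 2 — valid.
  m = 6: sqrt(0) = 0, while m - 6 = 0 — valid.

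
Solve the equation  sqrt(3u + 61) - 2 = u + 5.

Isolate the radical: sqrt(3u + 61) = u + 7.
Square both sides: 3u + 61 = (u + 7)^2.
Expand and rearrange: u^2 + 11u - 12 = 0.
Solving gives u = 1 or u = -12.
Check each candidate in the original equation:
  u = 1: sqrt(64) = 8, while u + 7 = 8 — valid.
  u = -12: sqrt(25) = 5, while u + 7 = -5 — extraneous.

u = 1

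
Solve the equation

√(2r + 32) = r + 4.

Square both sides: 2r + 32 = (r + 4)².
Expand and rearrange: r² + 6r - 16 = 0.
Solving gives r = 2 or r = -8.
Check each candidate in the original equation:
  r = 2: √(36) = 6, while r + 4 = 6 — valid.
  r = -8: √(16) = 4, while r + 4 = -4 — extraneous.

r = 2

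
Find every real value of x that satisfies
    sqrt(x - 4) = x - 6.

x = 8

Square both sides: x - 4 = (x - 6)^2.
Expand and rearrange: x^2 - 13x + 40 = 0.
Solving gives x = 8 or x = 5.
Check each candidate in the original equation:
  x = 8: sqrt(4) = 2, while x - 6 = 2 — valid.
  x = 5: sqrt(1) = 1, while x - 6 = -1 — extraneous.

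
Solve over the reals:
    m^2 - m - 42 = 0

Factor: (m - 7)(m + 6) = 0.
So m = 7 or m = -6.

m = -6 or m = 7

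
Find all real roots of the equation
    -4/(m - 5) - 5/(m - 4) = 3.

m = 1.367 or m = 4.633

Multiply both sides by (m - 5)(m - 4):
-4(m - 4) - 5(m - 5) = 3(m - 5)(m - 4).
Expand and collect terms: 3m² - 18m + 19 = 0.
By the quadratic formula, m = (18 ± √96) / 6, so m ≈ 4.633 or m ≈ 1.367.
Neither value makes a denominator zero (m ≠ 5, m ≠ 4), so both are valid.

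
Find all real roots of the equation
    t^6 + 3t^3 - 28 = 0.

t = -1.9129 or t = 1.5874

Let u = t^3. The equation becomes u^2 + 3u - 28 = 0.
Factor: (u - 4)(u + 7) = 0, so u = 4 or u = -7.
t^3 = 4 gives t = (4)^(1/3) ~= 1.5874.
t^3 = -7 gives t = -(7)^(1/3) ~= -1.9129.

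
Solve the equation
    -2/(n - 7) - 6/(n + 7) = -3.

Multiply both sides by (n - 7)(n + 7):
-2(n + 7) - 6(n - 7) = -3(n - 7)(n + 7).
Expand and collect terms: -3n^2 + 8n + 119 = 0.
By the quadratic formula, n = (-8 +/- sqrt(1492)) / -6, so n ~= -5.1044 or n ~= 7.7711.
Neither value makes a denominator zero (n != 7, n != -7), so both are valid.

n = -5.1044 or n = 7.7711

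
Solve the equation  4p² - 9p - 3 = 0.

p = -0.2947 or p = 2.5447

Discriminant: (-9)² − 4·4·(-3) = 129.
Quadratic formula: p = (9 ± √129) / 8.
So p = 9/8 + √(129)/8 ≈ 2.5447 or p = 9/8 - √(129)/8 ≈ -0.2947.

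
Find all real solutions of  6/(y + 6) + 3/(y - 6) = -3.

Multiply both sides by (y + 6)(y - 6):
6(y - 6) + 3(y + 6) = -3(y + 6)(y - 6).
Expand and collect terms: -3y² - 9y + 126 = 0.
By the quadratic formula, y = (9 ± √1593) / -6, so y ≈ -8.1521 or y ≈ 5.1521.
Neither value makes a denominator zero (y ≠ -6, y ≠ 6), so both are valid.

y = -8.1521 or y = 5.1521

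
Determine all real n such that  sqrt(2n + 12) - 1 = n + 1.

Isolate the radical: sqrt(2n + 12) = n + 2.
Square both sides: 2n + 12 = (n + 2)^2.
Expand and rearrange: n^2 + 2n - 8 = 0.
Solving gives n = 2 or n = -4.
Check each candidate in the original equation:
  n = 2: sqrt(16) = 4, while n + 2 = 4 — valid.
  n = -4: sqrt(4) = 2, while n + 2 = -2 — extraneous.

n = 2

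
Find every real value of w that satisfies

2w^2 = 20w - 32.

w = 2 or w = 8

Bring every term to one side: 2w^2 - 20w + 32 = 0.
Factor: 2(w - 8)(w - 2) = 0.
So w = 8 or w = 2.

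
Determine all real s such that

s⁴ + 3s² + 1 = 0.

No real solutions.

Let u = s². The equation becomes u² + 3u + 1 = 0.
By the quadratic formula, u = -3/2 + √(5)/2 or u = -3/2 - √(5)/2.
s² = -3/2 + √(5)/2 < 0 has no real solution.
s² = -3/2 - √(5)/2 < 0 has no real solution.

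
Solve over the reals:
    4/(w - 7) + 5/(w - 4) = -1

Multiply both sides by (w - 7)(w - 4):
4(w - 4) + 5(w - 7) = -(w - 7)(w - 4).
Expand and collect terms: -w^2 + 2w + 23 = 0.
By the quadratic formula, w = (-2 +/- sqrt(96)) / -2, so w ~= -3.899 or w ~= 5.899.
Neither value makes a denominator zero (w != 7, w != 4), so both are valid.

w = -3.899 or w = 5.899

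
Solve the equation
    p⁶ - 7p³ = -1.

Let u = p³. The equation becomes u² - 7u + 1 = 0.
By the quadratic formula, u = 3·√(5)/2 + 7/2 or u = 7/2 - 3·√(5)/2.
p³ = 3·√(5)/2 + 7/2 gives p = ∛(3·√(5)/2 + 7/2) ≈ 1.8995.
p³ = 7/2 - 3·√(5)/2 gives p = ∛(7/2 - 3·√(5)/2) ≈ 0.5264.

p = 0.5264 or p = 1.8995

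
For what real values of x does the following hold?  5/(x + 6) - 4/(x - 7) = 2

x = -2.8642 or x = 4.3642

Multiply both sides by (x + 6)(x - 7):
5(x - 7) - 4(x + 6) = 2(x + 6)(x - 7).
Expand and collect terms: 2x² - 3x - 25 = 0.
By the quadratic formula, x = (3 ± √209) / 4, so x ≈ 4.3642 or x ≈ -2.8642.
Neither value makes a denominator zero (x ≠ -6, x ≠ 7), so both are valid.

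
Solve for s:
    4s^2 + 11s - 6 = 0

Discriminant: (11)^2 - 4*4*(-6) = 217.
Quadratic formula: s = (-11 +/- sqrt(217)) / 8.
So s = -11/8 + sqrt(217)/8 ~= 0.4664 or s = -sqrt(217)/8 - 11/8 ~= -3.2164.

s = -3.2164 or s = 0.4664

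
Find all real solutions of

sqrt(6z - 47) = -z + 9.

Square both sides: 6z - 47 = (-z + 9)^2.
Expand and rearrange: z^2 - 24z + 128 = 0.
Solving gives z = 16 or z = 8.
Check each candidate in the original equation:
  z = 16: sqrt(49) = 7, while -z + 9 = -7 — extraneous.
  z = 8: sqrt(1) = 1, while -z + 9 = 1 — valid.

z = 8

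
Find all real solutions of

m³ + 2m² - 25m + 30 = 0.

m = -6.5311 or m = 1.5311 or m = 3

Possible rational roots are divisors of 30. Testing m = 3 gives 0, so (m - 3) is a factor.
Divide: m³ + 2m² - 25m + 30 = (m - 3)(m² + 5m - 10).
Apply the quadratic formula to m² + 5m - 10 = 0: m = (-5 ± √65)/2, i.e. m ≈ 1.5311 or m ≈ -6.5311.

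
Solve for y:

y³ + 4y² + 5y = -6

y = -3

Rearrange: y³ + 4y² + 5y + 6 = 0.
Possible rational roots are divisors of 6. Testing y = -3 gives 0, so (y + 3) is a factor.
Divide: y³ + 4y² + 5y + 6 = (y + 3)(y² + y + 2).
The quadratic y² + y + 2 has discriminant -7 < 0, so no further real roots.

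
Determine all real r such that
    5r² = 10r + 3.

Rearrange to standard form: 5r² - 10r - 3 = 0.
Discriminant: (-10)² − 4·5·(-3) = 160.
Quadratic formula: r = (10 ± √160) / 10.
So r = 1 + 2·√(10)/5 ≈ 2.2649 or r = 1 - 2·√(10)/5 ≈ -0.2649.

r = -0.2649 or r = 2.2649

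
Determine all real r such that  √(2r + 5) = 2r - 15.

r = 10

Square both sides: 2r + 5 = (2r - 15)².
Expand and rearrange: 4r² - 62r + 220 = 0.
Solving gives r = 10 or r = 5.5.
Check each candidate in the original equation:
  r = 10: √(25) = 5, while 2r - 15 = 5 — valid.
  r = 5.5: √(16) = 4, while 2r - 15 = -4 — extraneous.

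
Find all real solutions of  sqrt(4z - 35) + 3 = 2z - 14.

Isolate the radical: sqrt(4z - 35) = 2z - 17.
Square both sides: 4z - 35 = (2z - 17)^2.
Expand and rearrange: 4z^2 - 72z + 324 = 0.
This gives the repeated root z = 9.
Check in the original equation:
  z = 9: sqrt(1) = 1, while 2z - 17 = 1 — valid.

z = 9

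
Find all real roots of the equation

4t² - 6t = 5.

Rearrange to standard form: 4t² - 6t - 5 = 0.
Discriminant: (-6)² − 4·4·(-5) = 116.
Quadratic formula: t = (6 ± √116) / 8.
So t = 3/4 + √(29)/4 ≈ 2.0963 or t = 3/4 - √(29)/4 ≈ -0.5963.

t = -0.5963 or t = 2.0963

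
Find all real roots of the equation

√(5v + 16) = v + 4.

Square both sides: 5v + 16 = (v + 4)².
Expand and rearrange: v² + 3v = 0.
Solving gives v = 0 or v = -3.
Check each candidate in the original equation:
  v = 0: √(16) = 4, while v + 4 = 4 — valid.
  v = -3: √(1) = 1, while v + 4 = 1 — valid.

v = -3 or v = 0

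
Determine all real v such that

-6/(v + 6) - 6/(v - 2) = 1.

v = -15.2111 or v = -0.7889

Multiply both sides by (v + 6)(v - 2):
-6(v - 2) - 6(v + 6) = (v + 6)(v - 2).
Expand and collect terms: v² + 16v + 12 = 0.
By the quadratic formula, v = (-16 ± √208) / 2, so v ≈ -0.7889 or v ≈ -15.2111.
Neither value makes a denominator zero (v ≠ -6, v ≠ 2), so both are valid.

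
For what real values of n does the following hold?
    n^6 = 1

n = -1 or n = 1

Let u = n^3. The equation becomes u^2 - 1 = 0.
Factor: (u - 1)(u + 1) = 0, so u = 1 or u = -1.
n^3 = 1 gives n = 1.
n^3 = -1 gives n = -1.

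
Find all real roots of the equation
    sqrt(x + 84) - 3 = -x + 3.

x = -3

Isolate the radical: sqrt(x + 84) = -x + 6.
Square both sides: x + 84 = (-x + 6)^2.
Expand and rearrange: x^2 - 13x - 48 = 0.
Solving gives x = 16 or x = -3.
Check each candidate in the original equation:
  x = 16: sqrt(100) = 10, while -x + 6 = -10 — extraneous.
  x = -3: sqrt(81) = 9, while -x + 6 = 9 — valid.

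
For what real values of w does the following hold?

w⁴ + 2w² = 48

w = -2.4495 or w = 2.4495

Let u = w². The equation becomes u² + 2u - 48 = 0.
Factor: (u - 6)(u + 8) = 0, so u = 6 or u = -8.
w² = 6 gives w = ±√(6) ≈ ±2.4495.
w² = -8 < 0 has no real solution.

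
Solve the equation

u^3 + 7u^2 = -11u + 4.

u = -4 or u = -3.3028 or u = 0.3028

Rearrange: u^3 + 7u^2 + 11u - 4 = 0.
Possible rational roots are divisors of -4. Testing u = -4 gives 0, so (u + 4) is a factor.
Divide: u^3 + 7u^2 + 11u - 4 = (u + 4)(u^2 + 3u - 1).
Apply the quadratic formula to u^2 + 3u - 1 = 0: u = (-3 +/- sqrt(13))/2, i.e. u ~= 0.3028 or u ~= -3.3028.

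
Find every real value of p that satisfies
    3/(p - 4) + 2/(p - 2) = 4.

p = 2.3441 or p = 4.9059

Multiply both sides by (p - 4)(p - 2):
3(p - 2) + 2(p - 4) = 4(p - 4)(p - 2).
Expand and collect terms: 4p^2 - 29p + 46 = 0.
By the quadratic formula, p = (29 +/- sqrt(105)) / 8, so p ~= 4.9059 or p ~= 2.3441.
Neither value makes a denominator zero (p != 4, p != 2), so both are valid.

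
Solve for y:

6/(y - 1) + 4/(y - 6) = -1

y = -7.5208 or y = 4.5208

Multiply both sides by (y - 1)(y - 6):
6(y - 6) + 4(y - 1) = -(y - 1)(y - 6).
Expand and collect terms: -y^2 - 3y + 34 = 0.
By the quadratic formula, y = (3 +/- sqrt(145)) / -2, so y ~= -7.5208 or y ~= 4.5208.
Neither value makes a denominator zero (y != 1, y != 6), so both are valid.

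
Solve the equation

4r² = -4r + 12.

r = -2.3028 or r = 1.3028

Rearrange to standard form: 4r² + 4r - 12 = 0.
Discriminant: (4)² − 4·4·(-12) = 208.
Quadratic formula: r = (-4 ± √208) / 8.
So r = -1/2 + √(13)/2 ≈ 1.3028 or r = -√(13)/2 - 1/2 ≈ -2.3028.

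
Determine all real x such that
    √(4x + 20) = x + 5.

x = -5 or x = -1

Square both sides: 4x + 20 = (x + 5)².
Expand and rearrange: x² + 6x + 5 = 0.
Solving gives x = -1 or x = -5.
Check each candidate in the original equation:
  x = -1: √(16) = 4, while x + 5 = 4 — valid.
  x = -5: √(0) = 0, while x + 5 = 0 — valid.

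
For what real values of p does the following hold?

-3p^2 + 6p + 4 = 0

p = -0.5275 or p = 2.5275

Discriminant: (6)^2 - 4*(-3)*4 = 84.
Quadratic formula: p = (-6 +/- sqrt(84)) / (-6).
So p = 1 - sqrt(21)/3 ~= -0.5275 or p = 1 + sqrt(21)/3 ~= 2.5275.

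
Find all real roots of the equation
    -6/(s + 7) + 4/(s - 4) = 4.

Multiply both sides by (s + 7)(s - 4):
-6(s - 4) + 4(s + 7) = 4(s + 7)(s - 4).
Expand and collect terms: 4s² + 14s - 164 = 0.
By the quadratic formula, s = (-14 ± √2820) / 8, so s ≈ 4.888 or s ≈ -8.388.
Neither value makes a denominator zero (s ≠ -7, s ≠ 4), so both are valid.

s = -8.388 or s = 4.888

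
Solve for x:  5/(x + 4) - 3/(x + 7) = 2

x = -7.9155 or x = -2.0845

Multiply both sides by (x + 4)(x + 7):
5(x + 7) - 3(x + 4) = 2(x + 4)(x + 7).
Expand and collect terms: 2x^2 + 20x + 33 = 0.
By the quadratic formula, x = (-20 +/- sqrt(136)) / 4, so x ~= -2.0845 or x ~= -7.9155.
Neither value makes a denominator zero (x != -4, x != -7), so both are valid.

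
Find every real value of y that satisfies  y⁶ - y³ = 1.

y = -0.8518 or y = 1.174

Let u = y³. The equation becomes u² - u - 1 = 0.
By the quadratic formula, u = 1/2 + √(5)/2 or u = 1/2 - √(5)/2.
y³ = 1/2 + √(5)/2 gives y = ∛(1/2 + √(5)/2) ≈ 1.174.
y³ = 1/2 - √(5)/2 gives y = -∛(-1/2 + √(5)/2) ≈ -0.8518.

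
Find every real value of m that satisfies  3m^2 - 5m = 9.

Rearrange to standard form: 3m^2 - 5m - 9 = 0.
Discriminant: (-5)^2 - 4*3*(-9) = 133.
Quadratic formula: m = (5 +/- sqrt(133)) / 6.
So m = 5/6 + sqrt(133)/6 ~= 2.7554 or m = 5/6 - sqrt(133)/6 ~= -1.0888.

m = -1.0888 or m = 2.7554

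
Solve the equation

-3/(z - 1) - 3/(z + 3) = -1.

z = -1.6056 or z = 5.6056

Multiply both sides by (z - 1)(z + 3):
-3(z + 3) - 3(z - 1) = -(z - 1)(z + 3).
Expand and collect terms: -z² + 4z + 9 = 0.
By the quadratic formula, z = (-4 ± √52) / -2, so z ≈ -1.6056 or z ≈ 5.6056.
Neither value makes a denominator zero (z ≠ 1, z ≠ -3), so both are valid.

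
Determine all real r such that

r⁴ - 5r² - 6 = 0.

Let u = r². The equation becomes u² - 5u - 6 = 0.
Factor: (u - 6)(u + 1) = 0, so u = 6 or u = -1.
r² = 6 gives r = ±√(6) ≈ ±2.4495.
r² = -1 < 0 has no real solution.

r = -2.4495 or r = 2.4495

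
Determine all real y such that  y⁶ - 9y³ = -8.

y = 1 or y = 2

Let u = y³. The equation becomes u² - 9u + 8 = 0.
Factor: (u - 1)(u - 8) = 0, so u = 1 or u = 8.
y³ = 1 gives y = 1.
y³ = 8 gives y = 2.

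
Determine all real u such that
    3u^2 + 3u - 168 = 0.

u = -8 or u = 7

Factor: 3(u - 7)(u + 8) = 0.
So u = 7 or u = -8.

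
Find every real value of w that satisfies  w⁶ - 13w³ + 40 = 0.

w = 1.71 or w = 2

Let u = w³. The equation becomes u² - 13u + 40 = 0.
Factor: (u - 5)(u - 8) = 0, so u = 5 or u = 8.
w³ = 5 gives w = ∛(5) ≈ 1.71.
w³ = 8 gives w = 2.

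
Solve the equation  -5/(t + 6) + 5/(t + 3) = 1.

Multiply both sides by (t + 6)(t + 3):
-5(t + 3) + 5(t + 6) = (t + 6)(t + 3).
Expand and collect terms: t² + 9t + 3 = 0.
By the quadratic formula, t = (-9 ± √69) / 2, so t ≈ -0.3467 or t ≈ -8.6533.
Neither value makes a denominator zero (t ≠ -6, t ≠ -3), so both are valid.

t = -8.6533 or t = -0.3467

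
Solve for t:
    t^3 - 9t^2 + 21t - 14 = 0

t = 1.2087 or t = 2 or t = 5.7913

Possible rational roots are divisors of -14. Testing t = 2 gives 0, so (t - 2) is a factor.
Divide: t^3 - 9t^2 + 21t - 14 = (t - 2)(t^2 - 7t + 7).
Apply the quadratic formula to t^2 - 7t + 7 = 0: t = (7 +/- sqrt(21))/2, i.e. t ~= 5.7913 or t ~= 1.2087.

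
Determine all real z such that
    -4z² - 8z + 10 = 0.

z = -2.8708 or z = 0.8708

Discriminant: (-8)² − 4·(-4)·10 = 224.
Quadratic formula: z = (8 ± √224) / (-8).
So z = -√(14)/2 - 1 ≈ -2.8708 or z = -1 + √(14)/2 ≈ 0.8708.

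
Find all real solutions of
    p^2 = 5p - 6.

p = 2 or p = 3

Bring every term to one side: p^2 - 5p + 6 = 0.
Factor: (p - 3)(p - 2) = 0.
So p = 3 or p = 2.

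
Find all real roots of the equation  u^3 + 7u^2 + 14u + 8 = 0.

u = -4 or u = -2 or u = -1

Possible rational roots are divisors of 8. Testing u = -2 gives 0, so (u + 2) is a factor.
Divide: u^3 + 7u^2 + 14u + 8 = (u + 2)(u^2 + 5u + 4).
Factor the quadratic: u = -1 or u = -4.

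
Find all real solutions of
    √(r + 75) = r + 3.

r = 6

Square both sides: r + 75 = (r + 3)².
Expand and rearrange: r² + 5r - 66 = 0.
Solving gives r = 6 or r = -11.
Check each candidate in the original equation:
  r = 6: √(81) = 9, while r + 3 = 9 — valid.
  r = -11: √(64) = 8, while r + 3 = -8 — extraneous.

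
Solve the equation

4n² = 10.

Rearrange to standard form: 4n² - 10 = 0.
Discriminant: (0)² − 4·4·(-10) = 160.
Quadratic formula: n = (0 ± √160) / 8.
So n = √(10)/2 ≈ 1.5811 or n = -√(10)/2 ≈ -1.5811.

n = -1.5811 or n = 1.5811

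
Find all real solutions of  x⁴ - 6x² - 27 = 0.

Let u = x². The equation becomes u² - 6u - 27 = 0.
Factor: (u - 9)(u + 3) = 0, so u = 9 or u = -3.
x² = 9 gives x = ±3.
x² = -3 < 0 has no real solution.

x = -3 or x = 3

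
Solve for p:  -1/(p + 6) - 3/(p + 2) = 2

Multiply both sides by (p + 6)(p + 2):
-(p + 2) - 3(p + 6) = 2(p + 6)(p + 2).
Expand and collect terms: 2p^2 + 20p + 44 = 0.
By the quadratic formula, p = (-20 +/- sqrt(48)) / 4, so p ~= -3.2679 or p ~= -6.7321.
Neither value makes a denominator zero (p != -6, p != -2), so both are valid.

p = -6.7321 or p = -3.2679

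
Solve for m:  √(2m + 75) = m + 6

m = 3

Square both sides: 2m + 75 = (m + 6)².
Expand and rearrange: m² + 10m - 39 = 0.
Solving gives m = 3 or m = -13.
Check each candidate in the original equation:
  m = 3: √(81) = 9, while m + 6 = 9 — valid.
  m = -13: √(49) = 7, while m + 6 = -7 — extraneous.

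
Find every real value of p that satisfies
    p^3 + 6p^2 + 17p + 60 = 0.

Possible rational roots are divisors of 60. Testing p = -5 gives 0, so (p + 5) is a factor.
Divide: p^3 + 6p^2 + 17p + 60 = (p + 5)(p^2 + p + 12).
The quadratic p^2 + p + 12 has discriminant -47 < 0, so no further real roots.

p = -5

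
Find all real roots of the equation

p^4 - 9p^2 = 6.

Let u = p^2. The equation becomes u^2 - 9u - 6 = 0.
By the quadratic formula, u = 9/2 + sqrt(105)/2 or u = 9/2 - sqrt(105)/2.
p^2 = 9/2 + sqrt(105)/2 gives p = +/-sqrt(9/2 + sqrt(105)/2) ~= +/-3.1022.
p^2 = 9/2 - sqrt(105)/2 < 0 has no real solution.

p = -3.1022 or p = 3.1022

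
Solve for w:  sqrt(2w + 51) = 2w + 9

Square both sides: 2w + 51 = (2w + 9)^2.
Expand and rearrange: 4w^2 + 34w + 30 = 0.
Solving gives w = -1 or w = -7.5.
Check each candidate in the original equation:
  w = -1: sqrt(49) = 7, while 2w + 9 = 7 — valid.
  w = -7.5: sqrt(36) = 6, while 2w + 9 = -6 — extraneous.

w = -1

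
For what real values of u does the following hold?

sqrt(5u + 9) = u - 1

Square both sides: 5u + 9 = (u - 1)^2.
Expand and rearrange: u^2 - 7u - 8 = 0.
Solving gives u = 8 or u = -1.
Check each candidate in the original equation:
  u = 8: sqrt(49) = 7, while u - 1 = 7 — valid.
  u = -1: sqrt(4) = 2, while u - 1 = -2 — extraneous.

u = 8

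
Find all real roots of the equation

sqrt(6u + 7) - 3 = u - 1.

u = -1 or u = 3

Isolate the radical: sqrt(6u + 7) = u + 2.
Square both sides: 6u + 7 = (u + 2)^2.
Expand and rearrange: u^2 - 2u - 3 = 0.
Solving gives u = 3 or u = -1.
Check each candidate in the original equation:
  u = 3: sqrt(25) = 5, while u + 2 = 5 — valid.
  u = -1: sqrt(1) = 1, while u + 2 = 1 — valid.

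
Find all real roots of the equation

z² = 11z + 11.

Rearrange to standard form: z² - 11z - 11 = 0.
Discriminant: (-11)² − 4·1·(-11) = 165.
Quadratic formula: z = (11 ± √165) / 2.
So z = 11/2 + √(165)/2 ≈ 11.9226 or z = 11/2 - √(165)/2 ≈ -0.9226.

z = -0.9226 or z = 11.9226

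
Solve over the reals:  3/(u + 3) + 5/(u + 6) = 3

u = -4.9067 or u = -1.4266

Multiply both sides by (u + 3)(u + 6):
3(u + 6) + 5(u + 3) = 3(u + 3)(u + 6).
Expand and collect terms: 3u^2 + 19u + 21 = 0.
By the quadratic formula, u = (-19 +/- sqrt(109)) / 6, so u ~= -1.4266 or u ~= -4.9067.
Neither value makes a denominator zero (u != -3, u != -6), so both are valid.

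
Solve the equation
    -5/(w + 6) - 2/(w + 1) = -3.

w = -4.5941 or w = -0.0726

Multiply both sides by (w + 6)(w + 1):
-5(w + 1) - 2(w + 6) = -3(w + 6)(w + 1).
Expand and collect terms: -3w² - 14w - 1 = 0.
By the quadratic formula, w = (14 ± √184) / -6, so w ≈ -4.5941 or w ≈ -0.0726.
Neither value makes a denominator zero (w ≠ -6, w ≠ -1), so both are valid.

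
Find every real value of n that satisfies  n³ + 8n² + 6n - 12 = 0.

Possible rational roots are divisors of -12. Testing n = -2 gives 0, so (n + 2) is a factor.
Divide: n³ + 8n² + 6n - 12 = (n + 2)(n² + 6n - 6).
Apply the quadratic formula to n² + 6n - 6 = 0: n = (-6 ± √60)/2, i.e. n ≈ 0.873 or n ≈ -6.873.

n = -6.873 or n = -2 or n = 0.873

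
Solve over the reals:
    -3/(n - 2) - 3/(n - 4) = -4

n = 2.5 or n = 5

Multiply both sides by (n - 2)(n - 4):
-3(n - 4) - 3(n - 2) = -4(n - 2)(n - 4).
Expand and collect terms: -4n² + 30n - 50 = 0.
Factor or apply the quadratic formula: n = 2.5 or n = 5.
Neither value makes a denominator zero (n ≠ 2, n ≠ 4), so both are valid.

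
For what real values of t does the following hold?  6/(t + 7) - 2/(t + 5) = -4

Multiply both sides by (t + 7)(t + 5):
6(t + 5) - 2(t + 7) = -4(t + 7)(t + 5).
Expand and collect terms: -4t^2 - 52t - 156 = 0.
By the quadratic formula, t = (52 +/- sqrt(208)) / -8, so t ~= -8.3028 or t ~= -4.6972.
Neither value makes a denominator zero (t != -7, t != -5), so both are valid.

t = -8.3028 or t = -4.6972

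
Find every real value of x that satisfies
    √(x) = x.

Square both sides: x = (x)².
Expand and rearrange: x² - x = 0.
Solving gives x = 1 or x = 0.
Check each candidate in the original equation:
  x = 1: √(1) = 1, while x = 1 — valid.
  x = 0: √(0) = 0, while x = 0 — valid.

x = 0 or x = 1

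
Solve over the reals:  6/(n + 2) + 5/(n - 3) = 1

Multiply both sides by (n + 2)(n - 3):
6(n - 3) + 5(n + 2) = (n + 2)(n - 3).
Expand and collect terms: n^2 - 12n + 2 = 0.
By the quadratic formula, n = (12 +/- sqrt(136)) / 2, so n ~= 11.831 or n ~= 0.169.
Neither value makes a denominator zero (n != -2, n != 3), so both are valid.

n = 0.169 or n = 11.831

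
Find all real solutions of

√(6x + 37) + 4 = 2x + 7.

Isolate the radical: √(6x + 37) = 2x + 3.
Square both sides: 6x + 37 = (2x + 3)².
Expand and rearrange: 4x² + 6x - 28 = 0.
Solving gives x = 2 or x = -3.5.
Check each candidate in the original equation:
  x = 2: √(49) = 7, while 2x + 3 = 7 — valid.
  x = -3.5: √(16) = 4, while 2x + 3 = -4 — extraneous.

x = 2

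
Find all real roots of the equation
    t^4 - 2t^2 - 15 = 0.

t = -2.2361 or t = 2.2361

Let u = t^2. The equation becomes u^2 - 2u - 15 = 0.
Factor: (u + 3)(u - 5) = 0, so u = -3 or u = 5.
t^2 = -3 < 0 has no real solution.
t^2 = 5 gives t = +/-sqrt(5) ~= +/-2.2361.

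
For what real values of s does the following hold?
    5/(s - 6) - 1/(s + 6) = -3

Multiply both sides by (s - 6)(s + 6):
5(s + 6) - (s - 6) = -3(s - 6)(s + 6).
Expand and collect terms: -3s^2 - 4s + 72 = 0.
By the quadratic formula, s = (4 +/- sqrt(880)) / -6, so s ~= -5.6108 or s ~= 4.2775.
Neither value makes a denominator zero (s != 6, s != -6), so both are valid.

s = -5.6108 or s = 4.2775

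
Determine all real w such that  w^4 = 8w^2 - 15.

Let u = w^2. The equation becomes u^2 - 8u + 15 = 0.
Factor: (u - 3)(u - 5) = 0, so u = 3 or u = 5.
w^2 = 3 gives w = +/-sqrt(3) ~= +/-1.7321.
w^2 = 5 gives w = +/-sqrt(5) ~= +/-2.2361.

w = -2.2361 or w = -1.7321 or w = 1.7321 or w = 2.2361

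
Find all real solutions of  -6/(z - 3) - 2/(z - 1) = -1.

Multiply both sides by (z - 3)(z - 1):
-6(z - 1) - 2(z - 3) = -(z - 3)(z - 1).
Expand and collect terms: -z^2 + 12z - 15 = 0.
By the quadratic formula, z = (-12 +/- sqrt(84)) / -2, so z ~= 1.4174 or z ~= 10.5826.
Neither value makes a denominator zero (z != 3, z != 1), so both are valid.

z = 1.4174 or z = 10.5826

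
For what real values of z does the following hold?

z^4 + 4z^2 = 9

z = -1.2671 or z = 1.2671

Let u = z^2. The equation becomes u^2 + 4u - 9 = 0.
By the quadratic formula, u = -2 + sqrt(13) or u = -sqrt(13) - 2.
z^2 = -2 + sqrt(13) gives z = +/-sqrt(-2 + sqrt(13)) ~= +/-1.2671.
z^2 = -sqrt(13) - 2 < 0 has no real solution.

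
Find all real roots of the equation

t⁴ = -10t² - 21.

No real solutions.

Let u = t². The equation becomes u² + 10u + 21 = 0.
Factor: (u + 7)(u + 3) = 0, so u = -7 or u = -3.
t² = -7 < 0 has no real solution.
t² = -3 < 0 has no real solution.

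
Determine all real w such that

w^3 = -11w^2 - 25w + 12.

w = -7.4051 or w = -4 or w = 0.4051

Rearrange: w^3 + 11w^2 + 25w - 12 = 0.
Possible rational roots are divisors of -12. Testing w = -4 gives 0, so (w + 4) is a factor.
Divide: w^3 + 11w^2 + 25w - 12 = (w + 4)(w^2 + 7w - 3).
Apply the quadratic formula to w^2 + 7w - 3 = 0: w = (-7 +/- sqrt(61))/2, i.e. w ~= 0.4051 or w ~= -7.4051.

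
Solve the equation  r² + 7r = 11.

Rearrange to standard form: r² + 7r - 11 = 0.
Discriminant: (7)² − 4·1·(-11) = 93.
Quadratic formula: r = (-7 ± √93) / 2.
So r = -7/2 + √(93)/2 ≈ 1.3218 or r = -√(93)/2 - 7/2 ≈ -8.3218.

r = -8.3218 or r = 1.3218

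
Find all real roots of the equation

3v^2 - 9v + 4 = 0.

v = 0.5426 or v = 2.4574

Discriminant: (-9)^2 - 4*3*4 = 33.
Quadratic formula: v = (9 +/- sqrt(33)) / 6.
So v = sqrt(33)/6 + 3/2 ~= 2.4574 or v = 3/2 - sqrt(33)/6 ~= 0.5426.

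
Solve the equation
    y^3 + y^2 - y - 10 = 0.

Possible rational roots are divisors of -10. Testing y = 2 gives 0, so (y - 2) is a factor.
Divide: y^3 + y^2 - y - 10 = (y - 2)(y^2 + 3y + 5).
The quadratic y^2 + 3y + 5 has discriminant -11 < 0, so no further real roots.

y = 2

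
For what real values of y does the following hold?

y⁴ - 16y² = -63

Let u = y². The equation becomes u² - 16u + 63 = 0.
Factor: (u - 7)(u - 9) = 0, so u = 7 or u = 9.
y² = 7 gives y = ±√(7) ≈ ±2.6458.
y² = 9 gives y = ±3.

y = -3 or y = -2.6458 or y = 2.6458 or y = 3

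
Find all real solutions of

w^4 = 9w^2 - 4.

w = -2.9208 or w = -0.6847 or w = 0.6847 or w = 2.9208

Let u = w^2. The equation becomes u^2 - 9u + 4 = 0.
By the quadratic formula, u = sqrt(65)/2 + 9/2 or u = 9/2 - sqrt(65)/2.
w^2 = sqrt(65)/2 + 9/2 gives w = +/-sqrt(sqrt(65)/2 + 9/2) ~= +/-2.9208.
w^2 = 9/2 - sqrt(65)/2 gives w = +/-sqrt(9/2 - sqrt(65)/2) ~= +/-0.6847.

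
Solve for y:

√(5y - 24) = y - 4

Square both sides: 5y - 24 = (y - 4)².
Expand and rearrange: y² - 13y + 40 = 0.
Solving gives y = 8 or y = 5.
Check each candidate in the original equation:
  y = 8: √(16) = 4, while y - 4 = 4 — valid.
  y = 5: √(1) = 1, while y - 4 = 1 — valid.

y = 5 or y = 8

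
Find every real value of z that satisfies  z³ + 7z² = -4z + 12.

Rearrange: z³ + 7z² + 4z - 12 = 0.
Possible rational roots are divisors of -12. Testing z = 1 gives 0, so (z - 1) is a factor.
Divide: z³ + 7z² + 4z - 12 = (z - 1)(z² + 8z + 12).
Factor the quadratic: z = -2 or z = -6.

z = -6 or z = -2 or z = 1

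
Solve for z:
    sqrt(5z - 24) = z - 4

Square both sides: 5z - 24 = (z - 4)^2.
Expand and rearrange: z^2 - 13z + 40 = 0.
Solving gives z = 8 or z = 5.
Check each candidate in the original equation:
  z = 8: sqrt(16) = 4, while z - 4 = 4 — valid.
  z = 5: sqrt(1) = 1, while z - 4 = 1 — valid.

z = 5 or z = 8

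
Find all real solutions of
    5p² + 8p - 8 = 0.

p = -2.2967 or p = 0.6967

Discriminant: (8)² − 4·5·(-8) = 224.
Quadratic formula: p = (-8 ± √224) / 10.
So p = -4/5 + 2·√(14)/5 ≈ 0.6967 or p = -2·√(14)/5 - 4/5 ≈ -2.2967.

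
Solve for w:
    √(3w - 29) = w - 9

w = 10 or w = 11

Square both sides: 3w - 29 = (w - 9)².
Expand and rearrange: w² - 21w + 110 = 0.
Solving gives w = 11 or w = 10.
Check each candidate in the original equation:
  w = 11: √(4) = 2, while w - 9 = 2 — valid.
  w = 10: √(1) = 1, while w - 9 = 1 — valid.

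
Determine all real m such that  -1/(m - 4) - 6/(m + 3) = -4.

m = -1.5645 or m = 4.3145

Multiply both sides by (m - 4)(m + 3):
-(m + 3) - 6(m - 4) = -4(m - 4)(m + 3).
Expand and collect terms: -4m^2 + 11m + 27 = 0.
By the quadratic formula, m = (-11 +/- sqrt(553)) / -8, so m ~= -1.5645 or m ~= 4.3145.
Neither value makes a denominator zero (m != 4, m != -3), so both are valid.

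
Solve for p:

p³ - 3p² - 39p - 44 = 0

p = -4 or p = -1.3218 or p = 8.3218

Possible rational roots are divisors of -44. Testing p = -4 gives 0, so (p + 4) is a factor.
Divide: p³ - 3p² - 39p - 44 = (p + 4)(p² - 7p - 11).
Apply the quadratic formula to p² - 7p - 11 = 0: p = (7 ± √93)/2, i.e. p ≈ 8.3218 or p ≈ -1.3218.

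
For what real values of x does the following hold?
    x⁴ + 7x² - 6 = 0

Let u = x². The equation becomes u² + 7u - 6 = 0.
By the quadratic formula, u = -7/2 + √(73)/2 or u = -√(73)/2 - 7/2.
x² = -7/2 + √(73)/2 gives x = ±√(-7/2 + √(73)/2) ≈ ±0.8786.
x² = -√(73)/2 - 7/2 < 0 has no real solution.

x = -0.8786 or x = 0.8786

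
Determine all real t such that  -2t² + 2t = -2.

t = -0.618 or t = 1.618

Rearrange to standard form: -2t² + 2t + 2 = 0.
Discriminant: (2)² − 4·(-2)·2 = 20.
Quadratic formula: t = (-2 ± √20) / (-4).
So t = 1/2 - √(5)/2 ≈ -0.618 or t = 1/2 + √(5)/2 ≈ 1.618.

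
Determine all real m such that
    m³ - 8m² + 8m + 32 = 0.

Possible rational roots are divisors of 32. Testing m = 4 gives 0, so (m - 4) is a factor.
Divide: m³ - 8m² + 8m + 32 = (m - 4)(m² - 4m - 8).
Apply the quadratic formula to m² - 4m - 8 = 0: m = (4 ± √48)/2, i.e. m ≈ 5.4641 or m ≈ -1.4641.

m = -1.4641 or m = 4 or m = 5.4641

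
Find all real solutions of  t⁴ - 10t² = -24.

Let u = t². The equation becomes u² - 10u + 24 = 0.
Factor: (u - 6)(u - 4) = 0, so u = 6 or u = 4.
t² = 6 gives t = ±√(6) ≈ ±2.4495.
t² = 4 gives t = ±2.

t = -2.4495 or t = -2 or t = 2 or t = 2.4495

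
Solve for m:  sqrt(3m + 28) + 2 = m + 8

m = -1

Isolate the radical: sqrt(3m + 28) = m + 6.
Square both sides: 3m + 28 = (m + 6)^2.
Expand and rearrange: m^2 + 9m + 8 = 0.
Solving gives m = -1 or m = -8.
Check each candidate in the original equation:
  m = -1: sqrt(25) = 5, while m + 6 = 5 — valid.
  m = -8: sqrt(4) = 2, while m + 6 = -2 — extraneous.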